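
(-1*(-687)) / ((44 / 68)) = 11679 / 11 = 1061.73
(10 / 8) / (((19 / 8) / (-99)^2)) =98010 / 19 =5158.42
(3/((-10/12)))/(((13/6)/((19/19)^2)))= -108/65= -1.66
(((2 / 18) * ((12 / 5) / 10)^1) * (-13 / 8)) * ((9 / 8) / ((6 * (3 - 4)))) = 13 / 1600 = 0.01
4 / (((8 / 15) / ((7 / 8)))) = 105 / 16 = 6.56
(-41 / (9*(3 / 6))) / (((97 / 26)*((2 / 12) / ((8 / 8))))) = -4264 / 291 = -14.65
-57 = -57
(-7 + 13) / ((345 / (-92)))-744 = -3728 / 5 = -745.60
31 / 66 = 0.47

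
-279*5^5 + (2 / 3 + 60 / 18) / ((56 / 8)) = -6103121 / 7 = -871874.43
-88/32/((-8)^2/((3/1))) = -33/256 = -0.13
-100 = -100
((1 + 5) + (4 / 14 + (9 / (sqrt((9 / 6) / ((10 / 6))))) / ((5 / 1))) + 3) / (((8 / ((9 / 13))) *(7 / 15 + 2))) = 81 *sqrt(10) / 3848 + 675 / 2072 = 0.39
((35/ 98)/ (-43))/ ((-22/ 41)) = 205/ 13244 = 0.02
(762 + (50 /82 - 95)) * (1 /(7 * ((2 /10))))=136860 /287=476.86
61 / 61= 1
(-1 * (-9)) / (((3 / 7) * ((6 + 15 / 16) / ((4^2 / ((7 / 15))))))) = 3840 / 37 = 103.78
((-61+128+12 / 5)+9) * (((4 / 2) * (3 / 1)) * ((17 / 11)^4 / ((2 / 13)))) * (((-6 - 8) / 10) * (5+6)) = -8938083336 / 33275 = -268612.57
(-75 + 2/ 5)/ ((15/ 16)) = -5968/ 75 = -79.57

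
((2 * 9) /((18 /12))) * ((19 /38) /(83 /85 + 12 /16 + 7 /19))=12920 /4511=2.86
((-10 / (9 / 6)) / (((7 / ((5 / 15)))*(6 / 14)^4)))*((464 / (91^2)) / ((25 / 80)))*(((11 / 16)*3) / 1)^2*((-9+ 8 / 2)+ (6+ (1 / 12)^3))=-3266879 / 454896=-7.18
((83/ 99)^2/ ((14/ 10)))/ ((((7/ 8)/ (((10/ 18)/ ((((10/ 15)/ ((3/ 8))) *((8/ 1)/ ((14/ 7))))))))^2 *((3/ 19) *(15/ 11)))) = 3272275/ 176033088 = 0.02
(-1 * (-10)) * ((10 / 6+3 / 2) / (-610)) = -19 / 366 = -0.05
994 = 994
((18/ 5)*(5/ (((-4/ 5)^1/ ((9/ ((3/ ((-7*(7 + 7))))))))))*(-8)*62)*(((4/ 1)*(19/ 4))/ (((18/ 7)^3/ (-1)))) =3666415.93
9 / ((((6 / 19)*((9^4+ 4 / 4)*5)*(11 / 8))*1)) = 114 / 180455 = 0.00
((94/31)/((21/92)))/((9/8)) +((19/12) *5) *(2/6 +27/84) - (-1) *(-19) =-188267/93744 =-2.01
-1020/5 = -204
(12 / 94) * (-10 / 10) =-6 / 47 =-0.13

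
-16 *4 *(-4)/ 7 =256/ 7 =36.57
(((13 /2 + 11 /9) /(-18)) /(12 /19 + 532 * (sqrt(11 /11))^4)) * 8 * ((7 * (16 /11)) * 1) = -73948 /1127115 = -0.07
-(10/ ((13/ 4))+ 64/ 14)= -696/ 91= -7.65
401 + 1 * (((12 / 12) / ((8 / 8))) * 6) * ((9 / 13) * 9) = 5699 / 13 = 438.38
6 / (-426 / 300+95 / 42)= 1575 / 221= 7.13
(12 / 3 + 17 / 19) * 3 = 279 / 19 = 14.68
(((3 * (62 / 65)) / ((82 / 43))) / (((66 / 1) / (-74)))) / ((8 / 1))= -49321 / 234520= -0.21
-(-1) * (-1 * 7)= -7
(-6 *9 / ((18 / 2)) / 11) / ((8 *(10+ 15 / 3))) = -1 / 220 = -0.00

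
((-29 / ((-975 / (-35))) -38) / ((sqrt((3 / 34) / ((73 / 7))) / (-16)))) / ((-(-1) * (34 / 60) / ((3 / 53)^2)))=730848 * sqrt(52122) / 4345523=38.40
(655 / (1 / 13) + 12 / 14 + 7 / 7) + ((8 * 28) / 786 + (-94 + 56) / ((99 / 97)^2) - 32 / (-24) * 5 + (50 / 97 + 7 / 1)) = 7405712913737 / 871789149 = 8494.84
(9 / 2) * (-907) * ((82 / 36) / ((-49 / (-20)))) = -185935 / 49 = -3794.59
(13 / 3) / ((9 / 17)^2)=3757 / 243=15.46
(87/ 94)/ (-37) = -87/ 3478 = -0.03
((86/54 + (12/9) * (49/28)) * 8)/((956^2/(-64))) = -3392/1542267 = -0.00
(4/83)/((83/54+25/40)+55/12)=864/120931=0.01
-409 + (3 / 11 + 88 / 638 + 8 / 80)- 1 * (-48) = -1149961 / 3190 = -360.49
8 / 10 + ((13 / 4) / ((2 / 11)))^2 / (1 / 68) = 1738229 / 80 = 21727.86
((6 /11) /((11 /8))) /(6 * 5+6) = 4 /363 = 0.01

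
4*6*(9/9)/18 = 4/3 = 1.33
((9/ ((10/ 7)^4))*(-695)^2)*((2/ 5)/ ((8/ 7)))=365319.05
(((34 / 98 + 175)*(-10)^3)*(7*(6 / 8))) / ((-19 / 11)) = 70884000 / 133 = 532962.41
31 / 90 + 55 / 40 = 619 / 360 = 1.72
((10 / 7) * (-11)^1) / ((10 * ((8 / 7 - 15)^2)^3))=-184877 / 832972004929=-0.00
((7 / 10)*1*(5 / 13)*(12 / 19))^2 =1764 / 61009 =0.03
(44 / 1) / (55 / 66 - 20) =-264 / 115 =-2.30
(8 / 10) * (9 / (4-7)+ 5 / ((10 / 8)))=4 / 5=0.80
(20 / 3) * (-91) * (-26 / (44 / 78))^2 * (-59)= 9200640540 / 121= 76038351.57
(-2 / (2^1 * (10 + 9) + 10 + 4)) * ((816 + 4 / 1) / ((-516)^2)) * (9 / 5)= -41 / 192296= -0.00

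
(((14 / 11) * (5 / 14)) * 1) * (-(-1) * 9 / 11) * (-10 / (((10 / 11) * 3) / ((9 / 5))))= -27 / 11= -2.45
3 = 3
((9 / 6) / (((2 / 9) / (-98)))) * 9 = -11907 / 2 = -5953.50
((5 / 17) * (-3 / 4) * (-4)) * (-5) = -75 / 17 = -4.41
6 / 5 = 1.20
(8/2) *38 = 152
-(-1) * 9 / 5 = 9 / 5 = 1.80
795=795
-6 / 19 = -0.32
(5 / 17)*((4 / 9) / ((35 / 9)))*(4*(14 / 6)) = 16 / 51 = 0.31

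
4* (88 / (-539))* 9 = -288 / 49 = -5.88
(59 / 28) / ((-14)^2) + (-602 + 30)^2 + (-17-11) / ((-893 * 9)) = 14431123638151 / 44107056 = 327184.01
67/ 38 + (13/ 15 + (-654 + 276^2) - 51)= 75473.63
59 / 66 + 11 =785 / 66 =11.89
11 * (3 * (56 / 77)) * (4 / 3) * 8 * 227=58112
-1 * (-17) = 17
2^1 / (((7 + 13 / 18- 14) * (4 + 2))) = -6 / 113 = -0.05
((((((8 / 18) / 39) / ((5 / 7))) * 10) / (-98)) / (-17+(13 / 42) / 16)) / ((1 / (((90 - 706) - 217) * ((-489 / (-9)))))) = -17379712 / 4005261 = -4.34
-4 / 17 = -0.24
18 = 18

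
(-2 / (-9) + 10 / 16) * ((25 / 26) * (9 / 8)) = 0.92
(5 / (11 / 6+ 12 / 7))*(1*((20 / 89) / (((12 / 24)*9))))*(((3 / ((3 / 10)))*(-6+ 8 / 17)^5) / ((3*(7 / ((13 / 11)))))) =-381630091648000 / 1864043644023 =-204.73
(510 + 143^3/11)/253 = 266347/253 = 1052.75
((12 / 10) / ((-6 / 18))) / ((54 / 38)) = -38 / 15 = -2.53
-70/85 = -14/17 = -0.82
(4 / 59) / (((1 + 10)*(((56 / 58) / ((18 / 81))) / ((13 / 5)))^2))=142129 / 64397025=0.00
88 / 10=44 / 5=8.80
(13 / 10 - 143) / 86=-1417 / 860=-1.65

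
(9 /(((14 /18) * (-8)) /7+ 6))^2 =6561 /2116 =3.10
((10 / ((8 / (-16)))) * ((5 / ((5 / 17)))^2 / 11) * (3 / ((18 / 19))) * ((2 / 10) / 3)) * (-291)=1065254 / 33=32280.42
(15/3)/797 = 5/797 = 0.01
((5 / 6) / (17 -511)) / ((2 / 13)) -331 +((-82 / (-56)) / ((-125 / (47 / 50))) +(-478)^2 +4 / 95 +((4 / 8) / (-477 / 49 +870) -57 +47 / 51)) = 271743101152618481 / 1191349162500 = 228096.94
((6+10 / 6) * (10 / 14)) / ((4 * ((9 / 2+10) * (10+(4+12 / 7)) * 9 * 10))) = 23 / 344520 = 0.00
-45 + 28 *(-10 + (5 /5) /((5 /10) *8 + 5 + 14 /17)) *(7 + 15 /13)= -5003799 /2171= -2304.84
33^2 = 1089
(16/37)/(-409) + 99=1498151/15133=99.00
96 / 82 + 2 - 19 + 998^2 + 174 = 40842649 / 41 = 996162.17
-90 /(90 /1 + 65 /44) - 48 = -39432 /805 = -48.98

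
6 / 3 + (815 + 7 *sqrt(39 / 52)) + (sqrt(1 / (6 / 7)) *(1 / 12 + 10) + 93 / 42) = 7 *sqrt(3) / 2 + 121 *sqrt(42) / 72 + 11469 / 14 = 836.17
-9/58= -0.16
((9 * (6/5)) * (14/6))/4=63/10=6.30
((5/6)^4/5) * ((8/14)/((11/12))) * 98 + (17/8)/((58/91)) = 1271459/137808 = 9.23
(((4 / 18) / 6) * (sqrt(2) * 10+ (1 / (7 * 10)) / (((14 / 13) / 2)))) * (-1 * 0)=0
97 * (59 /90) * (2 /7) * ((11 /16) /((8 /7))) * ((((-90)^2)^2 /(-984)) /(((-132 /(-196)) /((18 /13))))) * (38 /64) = -485524297125 /545792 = -889577.53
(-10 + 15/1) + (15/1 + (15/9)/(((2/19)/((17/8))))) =2575/48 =53.65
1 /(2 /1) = 1 /2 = 0.50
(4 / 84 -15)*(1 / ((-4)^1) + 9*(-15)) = 84937 / 42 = 2022.31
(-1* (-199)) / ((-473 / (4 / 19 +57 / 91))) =-0.35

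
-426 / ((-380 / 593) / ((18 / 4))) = 1136781 / 380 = 2991.53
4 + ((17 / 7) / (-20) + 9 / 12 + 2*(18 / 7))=342 / 35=9.77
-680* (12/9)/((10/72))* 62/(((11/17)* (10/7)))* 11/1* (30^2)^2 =-3901250304000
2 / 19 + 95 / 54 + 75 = 78863 / 1026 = 76.86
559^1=559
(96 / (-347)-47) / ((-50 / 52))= 49.17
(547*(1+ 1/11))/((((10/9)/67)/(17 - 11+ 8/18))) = 12753852/55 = 231888.22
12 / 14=6 / 7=0.86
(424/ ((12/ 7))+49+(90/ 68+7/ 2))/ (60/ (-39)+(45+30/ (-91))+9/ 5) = 6988345/ 1042644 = 6.70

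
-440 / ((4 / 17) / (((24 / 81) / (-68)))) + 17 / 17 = 9.15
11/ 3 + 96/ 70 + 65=7354/ 105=70.04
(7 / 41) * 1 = 7 / 41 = 0.17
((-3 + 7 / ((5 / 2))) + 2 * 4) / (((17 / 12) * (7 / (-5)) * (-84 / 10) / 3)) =1170 / 833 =1.40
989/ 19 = 52.05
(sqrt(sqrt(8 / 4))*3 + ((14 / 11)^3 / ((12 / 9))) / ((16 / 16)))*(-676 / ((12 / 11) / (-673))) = 78023582 / 121 + 1251107*2^(1 / 4) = 2132648.34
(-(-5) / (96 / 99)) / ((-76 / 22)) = -1815 / 1216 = -1.49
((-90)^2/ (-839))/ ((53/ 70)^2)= -39690000/ 2356751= -16.84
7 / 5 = 1.40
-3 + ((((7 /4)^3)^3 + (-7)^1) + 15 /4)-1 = 38453063 /262144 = 146.69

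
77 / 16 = 4.81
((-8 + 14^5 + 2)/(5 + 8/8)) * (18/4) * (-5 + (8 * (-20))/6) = -12773177.50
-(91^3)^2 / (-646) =567869252041 / 646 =879054569.72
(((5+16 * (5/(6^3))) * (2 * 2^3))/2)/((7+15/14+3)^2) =45472/129735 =0.35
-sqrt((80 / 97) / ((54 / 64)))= -16*sqrt(2910) / 873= -0.99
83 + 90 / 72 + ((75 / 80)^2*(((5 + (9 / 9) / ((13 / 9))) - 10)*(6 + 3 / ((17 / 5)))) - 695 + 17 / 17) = -635.81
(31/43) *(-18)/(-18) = 31/43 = 0.72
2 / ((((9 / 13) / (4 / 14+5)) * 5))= 962 / 315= 3.05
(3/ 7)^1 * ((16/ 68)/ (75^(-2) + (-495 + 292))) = -33750/ 67941503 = -0.00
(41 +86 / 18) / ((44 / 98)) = 101.96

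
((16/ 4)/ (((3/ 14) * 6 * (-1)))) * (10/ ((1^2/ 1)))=-31.11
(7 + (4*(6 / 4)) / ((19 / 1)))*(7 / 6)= 973 / 114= 8.54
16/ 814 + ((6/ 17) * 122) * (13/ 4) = 968389/ 6919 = 139.96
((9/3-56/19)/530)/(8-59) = -1/513570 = -0.00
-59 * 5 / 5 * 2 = -118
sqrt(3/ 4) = sqrt(3)/ 2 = 0.87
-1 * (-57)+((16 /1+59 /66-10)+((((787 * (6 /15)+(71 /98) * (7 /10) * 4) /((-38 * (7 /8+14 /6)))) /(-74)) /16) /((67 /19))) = 10244963941 /160341720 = 63.89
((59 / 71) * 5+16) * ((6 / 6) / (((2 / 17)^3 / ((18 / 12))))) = 21091509 / 1136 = 18566.47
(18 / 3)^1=6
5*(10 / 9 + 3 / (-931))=46415 / 8379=5.54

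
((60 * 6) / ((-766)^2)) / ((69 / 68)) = 2040 / 3373847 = 0.00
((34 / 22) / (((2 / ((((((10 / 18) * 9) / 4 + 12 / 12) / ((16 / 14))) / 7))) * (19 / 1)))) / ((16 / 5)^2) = 3825 / 3424256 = 0.00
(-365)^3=-48627125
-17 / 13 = -1.31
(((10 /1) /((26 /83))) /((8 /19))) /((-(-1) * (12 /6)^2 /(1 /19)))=1.00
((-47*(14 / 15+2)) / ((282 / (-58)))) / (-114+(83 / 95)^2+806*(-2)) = -2303180 / 140132349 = -0.02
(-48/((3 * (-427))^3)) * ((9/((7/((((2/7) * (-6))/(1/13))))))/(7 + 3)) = -1248/19074348335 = -0.00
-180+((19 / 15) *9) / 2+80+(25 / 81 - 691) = -635843 / 810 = -784.99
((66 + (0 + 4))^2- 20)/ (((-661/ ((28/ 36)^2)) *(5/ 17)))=-813008/ 53541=-15.18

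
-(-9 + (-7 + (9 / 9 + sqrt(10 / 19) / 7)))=15 - sqrt(190) / 133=14.90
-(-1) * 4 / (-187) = -0.02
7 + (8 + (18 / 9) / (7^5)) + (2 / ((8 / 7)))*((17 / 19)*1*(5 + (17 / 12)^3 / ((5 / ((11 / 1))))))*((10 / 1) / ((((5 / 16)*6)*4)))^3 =264327890159 / 4655875140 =56.77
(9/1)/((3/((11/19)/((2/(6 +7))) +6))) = 1113/38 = 29.29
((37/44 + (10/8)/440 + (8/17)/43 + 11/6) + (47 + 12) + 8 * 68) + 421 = 1026.69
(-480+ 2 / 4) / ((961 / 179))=-171661 / 1922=-89.31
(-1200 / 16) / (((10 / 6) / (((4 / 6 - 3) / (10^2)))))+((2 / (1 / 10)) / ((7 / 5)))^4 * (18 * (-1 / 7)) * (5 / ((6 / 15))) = -449999647053 / 336140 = -1338726.86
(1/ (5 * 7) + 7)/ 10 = 123/ 175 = 0.70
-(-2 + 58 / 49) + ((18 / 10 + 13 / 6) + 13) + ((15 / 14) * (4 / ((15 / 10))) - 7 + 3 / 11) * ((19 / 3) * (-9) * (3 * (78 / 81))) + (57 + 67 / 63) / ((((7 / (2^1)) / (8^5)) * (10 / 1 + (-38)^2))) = 36287192611 / 35266770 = 1028.93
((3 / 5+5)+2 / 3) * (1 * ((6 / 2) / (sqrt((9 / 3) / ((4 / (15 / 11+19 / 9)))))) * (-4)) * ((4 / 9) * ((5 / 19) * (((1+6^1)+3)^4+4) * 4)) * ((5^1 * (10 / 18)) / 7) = -752300800 * sqrt(2838) / 463239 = -86515.24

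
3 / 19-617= -11720 / 19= -616.84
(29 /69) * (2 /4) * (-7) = -1.47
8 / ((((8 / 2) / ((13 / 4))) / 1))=13 / 2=6.50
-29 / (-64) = 29 / 64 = 0.45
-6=-6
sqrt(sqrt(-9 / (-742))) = sqrt(3) * 742^(3 / 4) / 742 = 0.33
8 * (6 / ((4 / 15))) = 180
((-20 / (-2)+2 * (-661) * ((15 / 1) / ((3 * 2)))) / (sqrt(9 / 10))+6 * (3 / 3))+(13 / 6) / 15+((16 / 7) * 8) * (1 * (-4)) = -3295 * sqrt(10) / 3- 42209 / 630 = -3540.23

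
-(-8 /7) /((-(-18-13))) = 8 /217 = 0.04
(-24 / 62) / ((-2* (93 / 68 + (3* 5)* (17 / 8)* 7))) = 272 / 315487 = 0.00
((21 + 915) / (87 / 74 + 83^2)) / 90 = 296 / 196105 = 0.00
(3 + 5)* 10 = 80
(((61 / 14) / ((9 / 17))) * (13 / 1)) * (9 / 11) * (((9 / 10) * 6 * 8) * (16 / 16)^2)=1455948 / 385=3781.68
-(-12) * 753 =9036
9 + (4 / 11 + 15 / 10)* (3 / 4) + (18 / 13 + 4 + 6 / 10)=16.38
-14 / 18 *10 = -70 / 9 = -7.78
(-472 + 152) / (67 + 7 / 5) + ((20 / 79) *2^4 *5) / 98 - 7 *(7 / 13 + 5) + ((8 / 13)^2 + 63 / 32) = -146389536829 / 3579776928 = -40.89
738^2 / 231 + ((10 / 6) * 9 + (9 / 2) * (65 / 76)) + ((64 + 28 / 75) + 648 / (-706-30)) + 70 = 50677570751 / 20189400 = 2510.11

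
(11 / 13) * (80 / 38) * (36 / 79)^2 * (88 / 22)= 2280960 / 1541527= 1.48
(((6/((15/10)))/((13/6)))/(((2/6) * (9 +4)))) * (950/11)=68400/1859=36.79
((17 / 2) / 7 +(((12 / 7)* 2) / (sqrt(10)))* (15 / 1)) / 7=17 / 98 +36* sqrt(10) / 49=2.50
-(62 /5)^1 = -12.40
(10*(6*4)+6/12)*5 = 2405/2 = 1202.50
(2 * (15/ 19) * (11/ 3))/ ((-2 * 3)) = -55/ 57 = -0.96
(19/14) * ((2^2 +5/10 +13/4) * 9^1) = 5301/56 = 94.66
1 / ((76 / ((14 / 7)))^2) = 1 / 1444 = 0.00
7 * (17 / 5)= 119 / 5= 23.80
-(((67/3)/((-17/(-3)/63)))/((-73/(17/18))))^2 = -219961/21316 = -10.32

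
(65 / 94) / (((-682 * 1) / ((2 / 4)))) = -65 / 128216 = -0.00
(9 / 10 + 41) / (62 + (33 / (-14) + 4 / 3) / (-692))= 6088908 / 9010055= 0.68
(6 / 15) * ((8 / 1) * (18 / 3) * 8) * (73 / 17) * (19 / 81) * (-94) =-33376768 / 2295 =-14543.25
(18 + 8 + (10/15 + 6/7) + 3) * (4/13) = 2564/273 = 9.39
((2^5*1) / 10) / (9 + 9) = 8 / 45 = 0.18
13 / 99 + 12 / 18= 79 / 99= 0.80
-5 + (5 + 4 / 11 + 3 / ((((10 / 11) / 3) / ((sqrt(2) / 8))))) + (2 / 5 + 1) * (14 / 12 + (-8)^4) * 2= 11474.18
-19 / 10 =-1.90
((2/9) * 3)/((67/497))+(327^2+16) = 21496939/201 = 106949.95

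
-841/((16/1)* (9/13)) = -10933/144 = -75.92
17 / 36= 0.47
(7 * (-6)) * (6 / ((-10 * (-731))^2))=-63 / 13359025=-0.00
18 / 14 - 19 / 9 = -52 / 63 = -0.83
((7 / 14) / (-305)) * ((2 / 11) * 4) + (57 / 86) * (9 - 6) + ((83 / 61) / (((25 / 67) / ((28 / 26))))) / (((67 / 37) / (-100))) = -805992787 / 3750890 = -214.88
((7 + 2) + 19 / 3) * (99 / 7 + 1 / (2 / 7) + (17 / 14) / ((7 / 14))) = 6463 / 21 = 307.76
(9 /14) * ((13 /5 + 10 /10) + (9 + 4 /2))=657 /70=9.39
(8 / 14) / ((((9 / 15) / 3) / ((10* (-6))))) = -1200 / 7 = -171.43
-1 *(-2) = 2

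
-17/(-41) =17/41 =0.41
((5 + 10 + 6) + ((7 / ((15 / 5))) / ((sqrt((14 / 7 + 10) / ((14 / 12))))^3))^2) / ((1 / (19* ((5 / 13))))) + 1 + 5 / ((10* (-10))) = 33723755101 / 218350080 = 154.45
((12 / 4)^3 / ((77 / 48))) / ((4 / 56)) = 2592 / 11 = 235.64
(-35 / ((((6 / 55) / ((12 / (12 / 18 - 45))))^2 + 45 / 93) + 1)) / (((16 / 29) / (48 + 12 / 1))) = -12849519375 / 5557759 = -2312.00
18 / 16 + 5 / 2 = 29 / 8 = 3.62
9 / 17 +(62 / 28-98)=-22671 / 238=-95.26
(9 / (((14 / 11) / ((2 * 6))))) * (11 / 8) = 3267 / 28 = 116.68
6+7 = 13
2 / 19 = 0.11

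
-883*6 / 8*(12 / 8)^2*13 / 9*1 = -34437 / 16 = -2152.31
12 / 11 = 1.09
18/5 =3.60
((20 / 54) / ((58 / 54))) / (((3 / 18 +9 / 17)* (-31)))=-1020 / 63829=-0.02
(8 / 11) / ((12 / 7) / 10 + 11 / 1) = 280 / 4301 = 0.07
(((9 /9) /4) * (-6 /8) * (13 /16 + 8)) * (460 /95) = -9729 /1216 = -8.00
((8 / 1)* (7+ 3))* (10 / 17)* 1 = 800 / 17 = 47.06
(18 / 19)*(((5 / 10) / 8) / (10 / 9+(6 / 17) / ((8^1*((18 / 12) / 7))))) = 1377 / 30628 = 0.04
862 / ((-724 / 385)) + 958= 180861 / 362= 499.62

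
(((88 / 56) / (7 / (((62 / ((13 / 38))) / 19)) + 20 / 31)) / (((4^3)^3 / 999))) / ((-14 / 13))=-492063 / 122028032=-0.00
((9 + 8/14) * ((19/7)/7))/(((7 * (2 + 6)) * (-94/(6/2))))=-0.00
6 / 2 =3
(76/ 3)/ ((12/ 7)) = 133/ 9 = 14.78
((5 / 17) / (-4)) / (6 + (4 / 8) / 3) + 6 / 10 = 3699 / 6290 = 0.59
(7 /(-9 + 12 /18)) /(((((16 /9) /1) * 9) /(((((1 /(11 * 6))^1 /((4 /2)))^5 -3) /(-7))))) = -24044785459 /1068657131520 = -0.02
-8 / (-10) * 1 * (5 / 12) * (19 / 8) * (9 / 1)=7.12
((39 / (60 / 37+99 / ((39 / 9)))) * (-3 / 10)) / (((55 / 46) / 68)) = -27.20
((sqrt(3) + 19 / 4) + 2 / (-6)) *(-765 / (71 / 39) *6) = -1581255 / 142 - 179010 *sqrt(3) / 71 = -15502.56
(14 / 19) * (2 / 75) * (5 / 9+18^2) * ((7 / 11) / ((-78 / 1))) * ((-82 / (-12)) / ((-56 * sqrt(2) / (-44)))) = -838327 * sqrt(2) / 6002100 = -0.20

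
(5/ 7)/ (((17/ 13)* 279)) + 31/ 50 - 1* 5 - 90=-156672269/ 1660050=-94.38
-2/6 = -0.33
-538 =-538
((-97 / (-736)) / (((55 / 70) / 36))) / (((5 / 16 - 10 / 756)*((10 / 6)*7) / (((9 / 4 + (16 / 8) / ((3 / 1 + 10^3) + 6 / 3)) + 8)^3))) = 1283323732344594801 / 688642002950000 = 1863.56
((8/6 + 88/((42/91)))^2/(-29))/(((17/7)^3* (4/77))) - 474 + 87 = -298542375/142477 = -2095.37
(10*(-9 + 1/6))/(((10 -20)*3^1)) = 53/18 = 2.94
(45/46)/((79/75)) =0.93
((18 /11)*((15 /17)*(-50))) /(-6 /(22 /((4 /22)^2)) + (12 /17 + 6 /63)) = -17151750 /188191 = -91.14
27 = 27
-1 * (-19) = 19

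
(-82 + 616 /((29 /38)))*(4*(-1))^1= -84120 /29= -2900.69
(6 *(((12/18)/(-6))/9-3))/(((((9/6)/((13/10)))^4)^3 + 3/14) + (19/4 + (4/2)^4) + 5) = -318345035113580384/555406344314492049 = -0.57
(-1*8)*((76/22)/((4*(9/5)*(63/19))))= -7220/6237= -1.16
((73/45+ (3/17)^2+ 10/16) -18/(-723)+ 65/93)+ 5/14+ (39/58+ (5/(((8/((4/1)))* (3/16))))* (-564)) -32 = -1190981959414427/157788416520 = -7547.97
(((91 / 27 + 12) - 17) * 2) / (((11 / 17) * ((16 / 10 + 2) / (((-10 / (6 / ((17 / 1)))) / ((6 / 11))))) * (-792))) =-7225 / 78732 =-0.09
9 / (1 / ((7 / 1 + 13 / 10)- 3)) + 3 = 507 / 10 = 50.70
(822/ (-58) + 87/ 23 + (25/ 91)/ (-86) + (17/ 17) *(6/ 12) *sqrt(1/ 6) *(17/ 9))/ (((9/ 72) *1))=-217003420/ 2609971 + 34 *sqrt(6)/ 27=-80.06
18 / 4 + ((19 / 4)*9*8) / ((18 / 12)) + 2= 469 / 2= 234.50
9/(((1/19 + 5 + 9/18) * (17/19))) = 6498/3587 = 1.81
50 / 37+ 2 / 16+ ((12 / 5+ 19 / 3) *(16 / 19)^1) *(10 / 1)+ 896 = 16383053 / 16872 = 971.02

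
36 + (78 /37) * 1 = 1410 /37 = 38.11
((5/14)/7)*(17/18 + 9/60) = 197/3528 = 0.06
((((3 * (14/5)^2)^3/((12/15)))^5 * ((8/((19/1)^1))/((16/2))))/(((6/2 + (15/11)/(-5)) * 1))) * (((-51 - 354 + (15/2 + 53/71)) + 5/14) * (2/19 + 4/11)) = -155891625808424894983260098283776240205692928/38193166255950927734375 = -4081662797049071956476.88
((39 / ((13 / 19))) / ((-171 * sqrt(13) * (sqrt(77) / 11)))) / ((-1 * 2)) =sqrt(1001) / 546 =0.06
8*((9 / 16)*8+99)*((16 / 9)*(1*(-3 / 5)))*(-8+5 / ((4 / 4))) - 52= 12988 / 5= 2597.60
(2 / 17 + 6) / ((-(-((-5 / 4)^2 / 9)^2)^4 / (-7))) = 134595740475586510848 / 2593994140625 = 51887449.69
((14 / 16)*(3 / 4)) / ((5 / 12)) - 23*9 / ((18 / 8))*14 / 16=-3157 / 40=-78.92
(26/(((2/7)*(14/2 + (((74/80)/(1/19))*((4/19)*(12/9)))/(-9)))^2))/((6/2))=297675/116714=2.55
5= 5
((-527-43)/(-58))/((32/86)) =12255/464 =26.41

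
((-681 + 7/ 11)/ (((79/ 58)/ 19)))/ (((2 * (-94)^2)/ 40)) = -41236840/ 1919621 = -21.48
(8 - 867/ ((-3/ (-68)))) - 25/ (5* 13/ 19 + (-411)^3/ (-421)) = -19644.00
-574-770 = -1344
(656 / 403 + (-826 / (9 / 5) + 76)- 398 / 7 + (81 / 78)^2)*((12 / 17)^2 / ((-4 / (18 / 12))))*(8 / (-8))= -1730976693 / 21196994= -81.66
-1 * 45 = -45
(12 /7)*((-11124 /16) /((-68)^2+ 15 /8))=-66744 /259049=-0.26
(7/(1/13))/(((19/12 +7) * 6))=182/103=1.77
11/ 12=0.92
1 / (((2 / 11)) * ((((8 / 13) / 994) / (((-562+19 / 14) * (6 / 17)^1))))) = -239072691 / 136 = -1757887.43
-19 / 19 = -1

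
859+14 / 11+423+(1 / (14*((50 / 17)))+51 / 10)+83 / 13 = 129607641 / 100100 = 1294.78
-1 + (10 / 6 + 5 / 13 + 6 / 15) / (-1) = -673 / 195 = -3.45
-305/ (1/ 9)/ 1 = -2745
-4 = -4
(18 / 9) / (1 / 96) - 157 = 35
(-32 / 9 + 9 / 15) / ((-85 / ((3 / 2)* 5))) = 133 / 510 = 0.26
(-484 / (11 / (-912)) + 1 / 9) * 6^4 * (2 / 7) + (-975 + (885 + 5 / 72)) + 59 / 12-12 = 7488819713 / 504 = 14858769.27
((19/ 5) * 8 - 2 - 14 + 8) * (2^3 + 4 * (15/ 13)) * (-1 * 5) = -18368/ 13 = -1412.92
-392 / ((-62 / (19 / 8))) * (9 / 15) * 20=5586 / 31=180.19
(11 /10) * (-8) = -44 /5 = -8.80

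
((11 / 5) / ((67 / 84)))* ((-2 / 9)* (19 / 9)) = -11704 / 9045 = -1.29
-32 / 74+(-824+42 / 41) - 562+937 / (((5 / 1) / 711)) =1000127699 / 7585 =131855.99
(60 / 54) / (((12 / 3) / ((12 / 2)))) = 5 / 3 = 1.67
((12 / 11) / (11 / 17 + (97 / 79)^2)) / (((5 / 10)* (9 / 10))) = 2121940 / 1885983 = 1.13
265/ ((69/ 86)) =22790/ 69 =330.29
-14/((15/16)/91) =-20384/15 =-1358.93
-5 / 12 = -0.42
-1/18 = -0.06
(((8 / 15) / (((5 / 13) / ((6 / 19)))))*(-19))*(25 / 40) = -5.20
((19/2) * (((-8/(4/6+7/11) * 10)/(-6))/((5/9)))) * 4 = 30096/43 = 699.91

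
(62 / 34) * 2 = 62 / 17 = 3.65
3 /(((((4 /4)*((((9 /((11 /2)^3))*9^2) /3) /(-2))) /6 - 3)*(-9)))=1331 /12465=0.11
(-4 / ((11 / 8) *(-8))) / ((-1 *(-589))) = 4 / 6479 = 0.00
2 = 2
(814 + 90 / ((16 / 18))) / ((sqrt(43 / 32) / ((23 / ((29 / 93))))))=7830879 * sqrt(86) / 1247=58236.23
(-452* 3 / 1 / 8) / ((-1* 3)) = 113 / 2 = 56.50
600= 600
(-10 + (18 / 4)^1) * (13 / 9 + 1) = -121 / 9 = -13.44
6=6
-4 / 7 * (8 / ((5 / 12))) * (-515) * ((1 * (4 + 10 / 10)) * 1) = 197760 / 7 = 28251.43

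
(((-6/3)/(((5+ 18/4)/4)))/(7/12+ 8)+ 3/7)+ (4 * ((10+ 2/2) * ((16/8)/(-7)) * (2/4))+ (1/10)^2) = -8144401/1369900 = -5.95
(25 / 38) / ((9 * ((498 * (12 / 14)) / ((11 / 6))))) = 1925 / 6131376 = 0.00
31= 31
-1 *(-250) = 250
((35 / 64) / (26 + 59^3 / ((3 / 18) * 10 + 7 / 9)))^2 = 148225 / 3500787849511936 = 0.00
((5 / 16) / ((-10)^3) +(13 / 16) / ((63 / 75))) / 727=64979 / 48854400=0.00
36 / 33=12 / 11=1.09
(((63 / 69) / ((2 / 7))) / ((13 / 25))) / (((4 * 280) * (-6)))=-0.00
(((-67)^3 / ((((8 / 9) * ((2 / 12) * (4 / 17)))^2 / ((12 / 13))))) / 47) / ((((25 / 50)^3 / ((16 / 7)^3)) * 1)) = -97328716190208 / 209573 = -464414386.35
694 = 694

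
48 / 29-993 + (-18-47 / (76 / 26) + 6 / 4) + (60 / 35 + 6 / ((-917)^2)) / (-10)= -474493866101 / 463329839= -1024.10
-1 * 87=-87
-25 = -25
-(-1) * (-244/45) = -5.42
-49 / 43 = -1.14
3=3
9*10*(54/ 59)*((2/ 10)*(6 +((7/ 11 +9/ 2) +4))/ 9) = 17982/ 649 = 27.71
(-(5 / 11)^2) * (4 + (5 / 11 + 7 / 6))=-1.16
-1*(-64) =64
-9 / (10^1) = -9 / 10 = -0.90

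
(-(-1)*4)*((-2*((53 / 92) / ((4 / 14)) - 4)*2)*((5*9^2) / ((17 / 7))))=2069550 / 391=5292.97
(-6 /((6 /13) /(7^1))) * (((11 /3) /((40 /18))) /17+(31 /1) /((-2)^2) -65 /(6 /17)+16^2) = -3697967 /510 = -7250.92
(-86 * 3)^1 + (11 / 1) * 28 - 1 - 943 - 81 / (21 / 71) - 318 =-10401 / 7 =-1485.86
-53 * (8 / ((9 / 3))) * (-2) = 848 / 3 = 282.67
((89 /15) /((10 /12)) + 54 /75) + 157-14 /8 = 16309 /100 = 163.09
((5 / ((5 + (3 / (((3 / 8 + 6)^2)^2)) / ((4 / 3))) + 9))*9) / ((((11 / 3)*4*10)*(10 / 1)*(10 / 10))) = 20295603 / 9261709600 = 0.00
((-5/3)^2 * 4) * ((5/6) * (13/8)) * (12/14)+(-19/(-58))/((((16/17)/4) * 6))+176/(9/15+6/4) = 2833703/29232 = 96.94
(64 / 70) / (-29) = -32 / 1015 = -0.03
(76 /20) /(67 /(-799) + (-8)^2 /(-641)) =-9731021 /470415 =-20.69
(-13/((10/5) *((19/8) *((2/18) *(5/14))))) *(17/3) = -37128/95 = -390.82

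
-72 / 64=-9 / 8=-1.12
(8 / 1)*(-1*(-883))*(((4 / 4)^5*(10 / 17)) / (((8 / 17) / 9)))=79470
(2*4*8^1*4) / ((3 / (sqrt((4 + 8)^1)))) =512*sqrt(3) / 3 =295.60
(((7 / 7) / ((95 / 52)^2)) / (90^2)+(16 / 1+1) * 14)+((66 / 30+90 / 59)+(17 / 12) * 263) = 2649543008411 / 4313047500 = 614.31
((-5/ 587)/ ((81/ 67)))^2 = 112225/ 2260717209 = 0.00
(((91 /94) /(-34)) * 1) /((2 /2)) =-91 /3196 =-0.03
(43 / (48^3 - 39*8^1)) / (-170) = -43 / 18747600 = -0.00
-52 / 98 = -26 / 49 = -0.53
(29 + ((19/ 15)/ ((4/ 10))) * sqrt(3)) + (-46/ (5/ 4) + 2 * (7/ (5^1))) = -5 + 19 * sqrt(3)/ 6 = 0.48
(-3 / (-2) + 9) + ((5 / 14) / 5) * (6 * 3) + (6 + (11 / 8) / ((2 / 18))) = 1689 / 56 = 30.16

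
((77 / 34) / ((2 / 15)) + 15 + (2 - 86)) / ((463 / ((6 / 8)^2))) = -31833 / 503744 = -0.06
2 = 2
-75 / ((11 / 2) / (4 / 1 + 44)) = -7200 / 11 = -654.55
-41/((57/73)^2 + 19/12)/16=-655467/560956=-1.17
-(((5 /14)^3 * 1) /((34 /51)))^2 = -140625 /30118144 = -0.00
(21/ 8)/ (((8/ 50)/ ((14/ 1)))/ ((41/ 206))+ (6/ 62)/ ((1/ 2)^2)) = 5.91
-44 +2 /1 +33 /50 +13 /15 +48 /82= -39.89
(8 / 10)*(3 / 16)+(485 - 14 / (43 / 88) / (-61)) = 25475609 / 52460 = 485.62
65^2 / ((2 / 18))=38025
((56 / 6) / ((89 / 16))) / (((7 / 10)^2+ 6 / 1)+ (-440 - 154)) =-6400 / 2240931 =-0.00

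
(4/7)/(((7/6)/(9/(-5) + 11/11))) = -96/245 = -0.39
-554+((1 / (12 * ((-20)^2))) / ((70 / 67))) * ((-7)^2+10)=-186140047 / 336000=-553.99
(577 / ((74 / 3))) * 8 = 6924 / 37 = 187.14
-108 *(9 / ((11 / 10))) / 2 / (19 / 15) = -72900 / 209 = -348.80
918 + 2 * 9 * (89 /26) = 979.62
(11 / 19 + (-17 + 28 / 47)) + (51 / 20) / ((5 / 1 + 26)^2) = -271571497 / 17163460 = -15.82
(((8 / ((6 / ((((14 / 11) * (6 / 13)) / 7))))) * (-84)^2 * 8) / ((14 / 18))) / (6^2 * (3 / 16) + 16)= 663552 / 1859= 356.94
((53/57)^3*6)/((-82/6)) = -297754/843657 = -0.35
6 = 6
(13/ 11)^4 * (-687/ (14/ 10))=-98107035/ 102487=-957.26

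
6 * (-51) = -306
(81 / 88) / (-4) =-81 / 352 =-0.23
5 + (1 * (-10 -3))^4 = 28566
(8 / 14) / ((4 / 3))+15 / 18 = 53 / 42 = 1.26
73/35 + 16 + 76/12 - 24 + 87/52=11423/5460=2.09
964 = 964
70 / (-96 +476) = 7 / 38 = 0.18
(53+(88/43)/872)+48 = 101.00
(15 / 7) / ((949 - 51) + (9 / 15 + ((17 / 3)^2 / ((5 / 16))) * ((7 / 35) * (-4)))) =3375 / 1285823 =0.00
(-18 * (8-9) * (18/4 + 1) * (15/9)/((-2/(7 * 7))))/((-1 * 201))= 2695/134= 20.11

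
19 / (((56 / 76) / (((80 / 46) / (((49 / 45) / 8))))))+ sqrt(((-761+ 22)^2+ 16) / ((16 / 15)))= 2599200 / 7889+ sqrt(8192055) / 4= 1045.02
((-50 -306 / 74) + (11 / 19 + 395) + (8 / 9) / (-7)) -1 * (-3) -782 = -19384550 / 44289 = -437.68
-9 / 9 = -1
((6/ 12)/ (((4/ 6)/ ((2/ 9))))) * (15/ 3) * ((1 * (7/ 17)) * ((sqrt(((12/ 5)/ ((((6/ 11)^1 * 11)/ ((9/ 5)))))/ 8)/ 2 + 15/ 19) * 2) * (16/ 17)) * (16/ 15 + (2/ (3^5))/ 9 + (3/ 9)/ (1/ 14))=12289984/ 3532005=3.48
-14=-14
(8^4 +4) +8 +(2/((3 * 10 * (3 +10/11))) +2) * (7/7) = 2650961/645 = 4110.02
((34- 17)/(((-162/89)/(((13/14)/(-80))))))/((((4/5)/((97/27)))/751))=1432827643/3919104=365.60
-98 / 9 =-10.89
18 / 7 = 2.57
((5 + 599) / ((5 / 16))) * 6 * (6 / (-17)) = -347904 / 85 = -4092.99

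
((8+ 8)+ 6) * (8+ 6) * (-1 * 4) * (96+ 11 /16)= -119119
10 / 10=1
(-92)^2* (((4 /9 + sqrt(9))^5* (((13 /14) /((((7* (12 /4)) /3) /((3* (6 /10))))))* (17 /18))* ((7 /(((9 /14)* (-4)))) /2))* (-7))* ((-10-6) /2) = -187432303198504 /2657205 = -70537389.17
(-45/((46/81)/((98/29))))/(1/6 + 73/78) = -242.86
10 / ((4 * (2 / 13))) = 65 / 4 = 16.25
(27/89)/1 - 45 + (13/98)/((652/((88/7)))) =-222393275/4975901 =-44.69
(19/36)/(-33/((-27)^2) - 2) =-513/1988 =-0.26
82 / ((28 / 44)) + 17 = 145.86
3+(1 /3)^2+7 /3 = 49 /9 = 5.44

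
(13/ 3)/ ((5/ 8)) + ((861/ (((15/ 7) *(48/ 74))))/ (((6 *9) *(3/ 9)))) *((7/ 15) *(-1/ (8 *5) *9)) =478069/ 144000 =3.32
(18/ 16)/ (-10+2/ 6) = -27/ 232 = -0.12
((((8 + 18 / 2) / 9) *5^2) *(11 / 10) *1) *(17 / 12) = 15895 / 216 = 73.59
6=6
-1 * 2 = -2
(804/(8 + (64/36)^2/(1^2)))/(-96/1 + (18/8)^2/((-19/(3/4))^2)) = -250770816/334148797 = -0.75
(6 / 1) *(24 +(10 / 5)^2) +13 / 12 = 2029 / 12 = 169.08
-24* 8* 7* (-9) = 12096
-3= -3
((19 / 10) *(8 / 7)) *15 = 228 / 7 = 32.57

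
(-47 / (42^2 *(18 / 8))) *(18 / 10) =-47 / 2205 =-0.02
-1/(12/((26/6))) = -0.36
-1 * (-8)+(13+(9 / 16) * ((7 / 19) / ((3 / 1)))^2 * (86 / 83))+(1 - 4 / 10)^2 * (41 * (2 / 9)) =145553003 / 5992600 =24.29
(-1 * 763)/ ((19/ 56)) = -42728/ 19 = -2248.84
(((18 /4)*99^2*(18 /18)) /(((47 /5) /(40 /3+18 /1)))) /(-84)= -49005 /28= -1750.18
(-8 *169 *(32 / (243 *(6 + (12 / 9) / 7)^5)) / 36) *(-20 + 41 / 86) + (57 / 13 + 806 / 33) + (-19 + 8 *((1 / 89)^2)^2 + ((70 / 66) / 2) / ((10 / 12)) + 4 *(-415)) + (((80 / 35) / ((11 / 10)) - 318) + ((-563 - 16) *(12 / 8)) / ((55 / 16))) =-28472590763383437464054 / 12836357246597259375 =-2218.12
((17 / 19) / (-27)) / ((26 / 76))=-34 / 351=-0.10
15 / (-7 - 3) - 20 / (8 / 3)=-9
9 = 9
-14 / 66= -7 / 33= -0.21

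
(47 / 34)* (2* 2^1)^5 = 24064 / 17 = 1415.53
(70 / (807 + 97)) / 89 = 35 / 40228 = 0.00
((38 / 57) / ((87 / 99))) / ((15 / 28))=616 / 435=1.42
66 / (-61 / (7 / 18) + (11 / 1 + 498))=462 / 2465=0.19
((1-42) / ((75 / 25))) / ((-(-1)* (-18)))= 41 / 54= 0.76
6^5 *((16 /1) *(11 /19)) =1368576 /19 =72030.32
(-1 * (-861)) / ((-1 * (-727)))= 861 / 727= 1.18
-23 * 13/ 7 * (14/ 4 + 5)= -5083/ 14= -363.07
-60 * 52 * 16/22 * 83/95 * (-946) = 35632896/19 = 1875415.58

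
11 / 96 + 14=1355 / 96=14.11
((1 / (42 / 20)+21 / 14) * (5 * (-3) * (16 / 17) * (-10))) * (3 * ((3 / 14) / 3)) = 49800 / 833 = 59.78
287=287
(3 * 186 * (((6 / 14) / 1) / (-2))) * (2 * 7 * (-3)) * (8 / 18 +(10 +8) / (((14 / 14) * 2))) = 47430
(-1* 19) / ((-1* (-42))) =-19 / 42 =-0.45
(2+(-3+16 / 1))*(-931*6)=-83790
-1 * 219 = -219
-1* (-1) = 1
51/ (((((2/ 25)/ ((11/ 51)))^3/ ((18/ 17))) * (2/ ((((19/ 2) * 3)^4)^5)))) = 2725807580268232833840507669225159083296875/ 41213231104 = 66139138020742961882392570000000.00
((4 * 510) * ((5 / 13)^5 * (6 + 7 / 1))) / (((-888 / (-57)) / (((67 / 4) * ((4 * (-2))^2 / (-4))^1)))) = -4057687500 / 1056757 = -3839.75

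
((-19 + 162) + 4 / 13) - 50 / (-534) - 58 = 296428 / 3471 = 85.40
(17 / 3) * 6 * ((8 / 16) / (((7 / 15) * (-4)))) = -255 / 28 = -9.11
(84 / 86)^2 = 1764 / 1849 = 0.95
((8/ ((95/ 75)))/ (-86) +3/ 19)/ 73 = 69/ 59641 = 0.00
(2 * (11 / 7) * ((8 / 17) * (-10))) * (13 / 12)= -5720 / 357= -16.02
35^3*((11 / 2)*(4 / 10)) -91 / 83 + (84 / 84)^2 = 7828967 / 83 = 94324.90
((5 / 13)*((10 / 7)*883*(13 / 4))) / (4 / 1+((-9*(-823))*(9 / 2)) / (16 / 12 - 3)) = -110375 / 1399643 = -0.08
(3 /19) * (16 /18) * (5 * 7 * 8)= 2240 /57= 39.30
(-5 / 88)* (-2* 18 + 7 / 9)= 1585 / 792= 2.00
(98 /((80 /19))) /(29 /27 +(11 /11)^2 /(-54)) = 441 /20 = 22.05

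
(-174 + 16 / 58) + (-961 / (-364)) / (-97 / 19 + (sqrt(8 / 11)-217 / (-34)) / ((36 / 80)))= -4470574186211045 / 25778877026812-3007805070* sqrt(22) / 222231698507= -173.48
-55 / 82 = -0.67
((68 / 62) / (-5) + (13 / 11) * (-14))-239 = -436079 / 1705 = -255.76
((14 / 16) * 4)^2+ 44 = 225 / 4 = 56.25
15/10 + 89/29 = 265/58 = 4.57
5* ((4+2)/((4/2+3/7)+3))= 105/19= 5.53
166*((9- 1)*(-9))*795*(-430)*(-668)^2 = 1823178092428800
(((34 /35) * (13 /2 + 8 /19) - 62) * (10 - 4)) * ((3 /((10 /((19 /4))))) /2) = -330831 /1400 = -236.31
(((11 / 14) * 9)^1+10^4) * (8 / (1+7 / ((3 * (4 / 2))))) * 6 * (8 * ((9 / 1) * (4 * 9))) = 52291671552 / 91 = 574633753.32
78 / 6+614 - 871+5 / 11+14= -2525 / 11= -229.55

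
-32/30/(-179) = 16/2685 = 0.01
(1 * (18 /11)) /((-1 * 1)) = -18 /11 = -1.64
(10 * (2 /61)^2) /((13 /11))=440 /48373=0.01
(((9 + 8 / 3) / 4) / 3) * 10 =175 / 18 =9.72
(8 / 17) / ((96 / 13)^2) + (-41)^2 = 32920873 / 19584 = 1681.01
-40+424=384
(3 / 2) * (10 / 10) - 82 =-161 / 2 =-80.50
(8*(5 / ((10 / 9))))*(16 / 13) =576 / 13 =44.31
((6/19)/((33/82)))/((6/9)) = 246/209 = 1.18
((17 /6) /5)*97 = 1649 /30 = 54.97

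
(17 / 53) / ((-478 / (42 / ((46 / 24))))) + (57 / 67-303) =-5898194232 / 19519847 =-302.16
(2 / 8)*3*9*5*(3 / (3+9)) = 135 / 16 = 8.44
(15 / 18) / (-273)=-0.00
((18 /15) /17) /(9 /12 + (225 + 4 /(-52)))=0.00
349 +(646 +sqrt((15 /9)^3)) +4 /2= 5 * sqrt(15) /9 +997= 999.15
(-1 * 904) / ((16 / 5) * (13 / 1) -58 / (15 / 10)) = -3390 / 11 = -308.18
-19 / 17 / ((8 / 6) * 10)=-57 / 680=-0.08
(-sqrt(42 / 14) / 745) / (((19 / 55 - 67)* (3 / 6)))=11* sqrt(3) / 273117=0.00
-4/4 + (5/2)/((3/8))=17/3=5.67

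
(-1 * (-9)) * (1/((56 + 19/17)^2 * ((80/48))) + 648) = 27493251363/4714205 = 5832.00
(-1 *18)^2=324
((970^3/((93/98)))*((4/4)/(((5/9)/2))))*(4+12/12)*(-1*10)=-5366517240000/31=-173113459354.84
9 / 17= 0.53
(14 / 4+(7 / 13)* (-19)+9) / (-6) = -59 / 156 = -0.38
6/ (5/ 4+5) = 24/ 25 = 0.96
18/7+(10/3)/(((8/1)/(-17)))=-379/84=-4.51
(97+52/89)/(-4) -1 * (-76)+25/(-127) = 2324217/45212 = 51.41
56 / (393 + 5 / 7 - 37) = 392 / 2497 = 0.16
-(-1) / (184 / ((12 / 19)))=3 / 874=0.00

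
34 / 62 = 0.55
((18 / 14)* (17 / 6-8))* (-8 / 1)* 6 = 2232 / 7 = 318.86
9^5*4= 236196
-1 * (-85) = 85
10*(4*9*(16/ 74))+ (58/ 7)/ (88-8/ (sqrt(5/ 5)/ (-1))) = 968753/ 12432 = 77.92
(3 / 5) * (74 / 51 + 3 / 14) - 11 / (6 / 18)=-38081 / 1190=-32.00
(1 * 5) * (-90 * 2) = -900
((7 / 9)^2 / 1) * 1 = 49 / 81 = 0.60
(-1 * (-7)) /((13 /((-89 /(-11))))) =623 /143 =4.36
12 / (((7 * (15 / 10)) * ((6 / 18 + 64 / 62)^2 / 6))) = 415152 / 112903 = 3.68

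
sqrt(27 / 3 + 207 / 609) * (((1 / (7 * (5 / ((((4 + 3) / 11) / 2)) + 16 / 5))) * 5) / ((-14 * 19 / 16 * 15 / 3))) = -40 * sqrt(96222) / 8936669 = -0.00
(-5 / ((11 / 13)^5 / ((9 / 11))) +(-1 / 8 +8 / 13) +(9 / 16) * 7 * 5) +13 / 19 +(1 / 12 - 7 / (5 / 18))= -13.69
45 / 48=15 / 16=0.94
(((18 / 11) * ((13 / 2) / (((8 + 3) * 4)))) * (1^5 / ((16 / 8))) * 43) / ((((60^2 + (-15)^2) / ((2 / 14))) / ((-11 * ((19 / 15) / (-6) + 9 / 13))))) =-24209 / 23562000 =-0.00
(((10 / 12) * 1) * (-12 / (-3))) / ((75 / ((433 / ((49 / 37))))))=32042 / 2205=14.53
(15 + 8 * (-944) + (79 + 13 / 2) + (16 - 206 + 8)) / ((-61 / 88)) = 671748 / 61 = 11012.26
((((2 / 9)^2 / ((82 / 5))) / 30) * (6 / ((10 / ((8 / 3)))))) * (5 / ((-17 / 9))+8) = 728 / 846855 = 0.00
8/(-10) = -4/5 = -0.80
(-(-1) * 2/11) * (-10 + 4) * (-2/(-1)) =-24/11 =-2.18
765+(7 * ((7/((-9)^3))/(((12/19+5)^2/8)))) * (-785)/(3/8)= 20043502055/25038963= 800.49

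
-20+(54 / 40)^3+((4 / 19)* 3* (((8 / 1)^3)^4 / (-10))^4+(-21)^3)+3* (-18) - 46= 1070435769529469910793714477087121345159369853 / 760000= 1408468117801934093149624000000000000000.00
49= 49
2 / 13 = 0.15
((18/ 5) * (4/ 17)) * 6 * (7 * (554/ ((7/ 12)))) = 2871936/ 85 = 33787.48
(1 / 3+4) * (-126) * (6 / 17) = -3276 / 17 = -192.71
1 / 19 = 0.05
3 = 3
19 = 19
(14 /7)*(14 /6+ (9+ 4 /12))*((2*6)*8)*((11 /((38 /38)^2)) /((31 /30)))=739200 /31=23845.16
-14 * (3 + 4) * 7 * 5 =-3430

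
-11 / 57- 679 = -38714 / 57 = -679.19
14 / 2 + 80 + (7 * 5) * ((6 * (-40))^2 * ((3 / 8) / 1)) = 756087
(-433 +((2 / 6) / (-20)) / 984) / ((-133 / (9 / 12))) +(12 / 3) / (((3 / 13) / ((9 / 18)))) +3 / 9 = 119792161 / 10469760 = 11.44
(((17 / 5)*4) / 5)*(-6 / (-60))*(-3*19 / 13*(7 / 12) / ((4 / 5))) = -2261 / 2600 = -0.87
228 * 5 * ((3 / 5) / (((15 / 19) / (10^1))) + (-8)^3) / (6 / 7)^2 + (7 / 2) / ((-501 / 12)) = -392113036 / 501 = -782660.75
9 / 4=2.25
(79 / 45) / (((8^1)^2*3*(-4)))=-79 / 34560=-0.00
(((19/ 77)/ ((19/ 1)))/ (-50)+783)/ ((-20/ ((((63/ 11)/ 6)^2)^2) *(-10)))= 83753214867/ 25768160000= 3.25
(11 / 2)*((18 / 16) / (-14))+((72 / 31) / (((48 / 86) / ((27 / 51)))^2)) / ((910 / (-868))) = -10246779 / 4207840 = -2.44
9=9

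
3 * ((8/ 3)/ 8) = 1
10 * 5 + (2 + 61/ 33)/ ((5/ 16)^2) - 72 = 14362/ 825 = 17.41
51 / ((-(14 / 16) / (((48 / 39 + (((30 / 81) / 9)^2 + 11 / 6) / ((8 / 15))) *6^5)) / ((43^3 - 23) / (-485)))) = 413479940592064 / 1191645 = 346982482.70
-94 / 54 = -1.74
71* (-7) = -497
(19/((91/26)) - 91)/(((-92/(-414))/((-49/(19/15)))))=566055/38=14896.18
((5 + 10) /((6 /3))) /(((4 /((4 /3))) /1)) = 5 /2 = 2.50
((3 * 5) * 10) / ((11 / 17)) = 2550 / 11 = 231.82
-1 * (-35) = 35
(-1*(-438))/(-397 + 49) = -73/58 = -1.26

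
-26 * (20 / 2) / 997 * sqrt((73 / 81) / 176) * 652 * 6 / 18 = -42380 * sqrt(803) / 296109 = -4.06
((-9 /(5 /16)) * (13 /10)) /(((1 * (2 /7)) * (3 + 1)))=-819 /25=-32.76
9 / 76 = 0.12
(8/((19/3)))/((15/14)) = 112/95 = 1.18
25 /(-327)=-25 /327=-0.08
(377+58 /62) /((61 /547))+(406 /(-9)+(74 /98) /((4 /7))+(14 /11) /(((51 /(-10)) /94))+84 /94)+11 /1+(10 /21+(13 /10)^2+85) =89545613970007 /26176498425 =3420.84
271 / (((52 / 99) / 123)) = 3299967 / 52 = 63460.90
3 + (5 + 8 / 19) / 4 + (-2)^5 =-2101 / 76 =-27.64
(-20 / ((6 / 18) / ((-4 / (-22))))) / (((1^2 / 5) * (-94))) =0.58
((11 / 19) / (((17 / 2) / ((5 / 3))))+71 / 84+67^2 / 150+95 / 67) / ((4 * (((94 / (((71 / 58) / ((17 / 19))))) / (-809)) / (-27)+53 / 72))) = 758915375069511 / 69470619067150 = 10.92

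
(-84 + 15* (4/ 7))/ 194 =-264/ 679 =-0.39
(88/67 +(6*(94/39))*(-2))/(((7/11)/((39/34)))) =-396792/7973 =-49.77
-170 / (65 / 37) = -1258 / 13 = -96.77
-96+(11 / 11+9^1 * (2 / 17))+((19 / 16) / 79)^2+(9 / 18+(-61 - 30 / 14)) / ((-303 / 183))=-1077409148373 / 19202708224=-56.11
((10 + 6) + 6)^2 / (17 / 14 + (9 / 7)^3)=332024 / 2291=144.93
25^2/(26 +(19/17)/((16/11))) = 170000/7281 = 23.35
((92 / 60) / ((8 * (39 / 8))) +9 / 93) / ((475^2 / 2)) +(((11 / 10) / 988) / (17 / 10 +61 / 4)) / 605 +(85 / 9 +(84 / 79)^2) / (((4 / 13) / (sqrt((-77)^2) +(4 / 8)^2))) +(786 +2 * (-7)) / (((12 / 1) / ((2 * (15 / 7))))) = 801451723473818472907 / 273466895728950000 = 2930.71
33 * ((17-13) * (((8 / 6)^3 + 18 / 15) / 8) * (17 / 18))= 45067 / 810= 55.64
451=451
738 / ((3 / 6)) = 1476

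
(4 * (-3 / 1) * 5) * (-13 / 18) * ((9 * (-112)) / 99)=-14560 / 33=-441.21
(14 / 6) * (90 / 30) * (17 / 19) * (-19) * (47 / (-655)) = 5593 / 655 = 8.54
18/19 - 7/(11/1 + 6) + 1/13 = 2572/4199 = 0.61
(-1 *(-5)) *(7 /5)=7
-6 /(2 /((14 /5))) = -42 /5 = -8.40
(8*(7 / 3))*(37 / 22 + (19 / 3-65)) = -105308 / 99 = -1063.72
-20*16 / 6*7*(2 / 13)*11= -24640 / 39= -631.79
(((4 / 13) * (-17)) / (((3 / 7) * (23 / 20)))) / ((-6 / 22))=104720 / 2691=38.91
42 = 42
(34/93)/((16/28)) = 119/186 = 0.64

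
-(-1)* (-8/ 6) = -4/ 3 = -1.33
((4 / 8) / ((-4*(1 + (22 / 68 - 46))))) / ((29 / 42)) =51 / 12586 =0.00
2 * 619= 1238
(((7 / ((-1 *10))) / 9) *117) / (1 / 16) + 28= -588 / 5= -117.60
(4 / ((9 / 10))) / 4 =10 / 9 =1.11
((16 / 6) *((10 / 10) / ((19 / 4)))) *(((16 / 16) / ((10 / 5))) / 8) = 2 / 57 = 0.04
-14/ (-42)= 1/ 3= 0.33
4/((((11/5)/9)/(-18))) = -3240/11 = -294.55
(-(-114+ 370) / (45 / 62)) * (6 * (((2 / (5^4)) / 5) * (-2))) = 2.71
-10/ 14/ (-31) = 5/ 217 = 0.02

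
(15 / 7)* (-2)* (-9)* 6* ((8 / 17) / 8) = 1620 / 119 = 13.61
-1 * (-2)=2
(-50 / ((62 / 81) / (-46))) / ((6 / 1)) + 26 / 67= 1040981 / 2077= 501.19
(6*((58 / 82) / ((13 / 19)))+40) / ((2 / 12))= 147756 / 533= 277.22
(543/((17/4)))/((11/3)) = 6516/187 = 34.84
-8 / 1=-8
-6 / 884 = -3 / 442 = -0.01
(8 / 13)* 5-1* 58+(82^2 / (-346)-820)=-2011408 / 2249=-894.36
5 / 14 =0.36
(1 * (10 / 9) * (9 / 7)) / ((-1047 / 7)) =-10 / 1047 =-0.01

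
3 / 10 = 0.30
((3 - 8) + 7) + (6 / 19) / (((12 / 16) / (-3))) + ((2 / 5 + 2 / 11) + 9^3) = 763183 / 1045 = 730.32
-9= -9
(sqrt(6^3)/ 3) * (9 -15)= -12 * sqrt(6)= -29.39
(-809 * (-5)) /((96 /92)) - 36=92171 /24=3840.46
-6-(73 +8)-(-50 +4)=-41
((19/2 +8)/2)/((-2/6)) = -105/4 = -26.25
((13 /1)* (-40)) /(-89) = 520 /89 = 5.84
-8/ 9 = -0.89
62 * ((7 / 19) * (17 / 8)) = 3689 / 76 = 48.54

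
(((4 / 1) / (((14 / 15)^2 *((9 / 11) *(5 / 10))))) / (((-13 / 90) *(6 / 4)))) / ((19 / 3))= -99000 / 12103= -8.18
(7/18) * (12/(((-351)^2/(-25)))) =-350/369603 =-0.00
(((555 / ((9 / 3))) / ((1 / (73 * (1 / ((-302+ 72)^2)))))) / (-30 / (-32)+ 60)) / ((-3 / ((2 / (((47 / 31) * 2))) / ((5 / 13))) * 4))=-83731 / 139854375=-0.00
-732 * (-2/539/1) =2.72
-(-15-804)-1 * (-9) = 828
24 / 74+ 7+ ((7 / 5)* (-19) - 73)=-17071 / 185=-92.28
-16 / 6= -8 / 3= -2.67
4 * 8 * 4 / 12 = 32 / 3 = 10.67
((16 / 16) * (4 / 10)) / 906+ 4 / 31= 9091 / 70215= 0.13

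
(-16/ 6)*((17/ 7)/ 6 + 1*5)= -908/ 63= -14.41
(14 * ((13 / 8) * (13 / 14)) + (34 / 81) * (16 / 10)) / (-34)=-70621 / 110160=-0.64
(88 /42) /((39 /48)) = 704 /273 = 2.58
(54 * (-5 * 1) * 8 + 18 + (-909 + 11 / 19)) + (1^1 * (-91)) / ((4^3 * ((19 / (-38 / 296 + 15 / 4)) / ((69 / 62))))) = -4255001557 / 1394752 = -3050.72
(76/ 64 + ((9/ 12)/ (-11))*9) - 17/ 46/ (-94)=109929/ 190256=0.58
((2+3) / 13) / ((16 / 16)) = 5 / 13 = 0.38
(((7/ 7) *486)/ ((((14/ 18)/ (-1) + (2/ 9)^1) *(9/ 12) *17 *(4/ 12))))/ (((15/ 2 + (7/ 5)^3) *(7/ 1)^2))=-874800/ 2133313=-0.41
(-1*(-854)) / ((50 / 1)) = 427 / 25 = 17.08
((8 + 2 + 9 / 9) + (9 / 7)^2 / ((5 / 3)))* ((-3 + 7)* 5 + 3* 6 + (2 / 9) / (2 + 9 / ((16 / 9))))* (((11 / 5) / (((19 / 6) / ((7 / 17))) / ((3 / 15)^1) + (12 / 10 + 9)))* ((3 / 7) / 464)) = 2765477 / 145183570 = 0.02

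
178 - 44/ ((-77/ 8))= 1278/ 7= 182.57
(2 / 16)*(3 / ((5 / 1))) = 3 / 40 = 0.08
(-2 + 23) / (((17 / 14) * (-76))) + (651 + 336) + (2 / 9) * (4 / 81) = 464709863 / 470934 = 986.78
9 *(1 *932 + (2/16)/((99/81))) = 738225/88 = 8388.92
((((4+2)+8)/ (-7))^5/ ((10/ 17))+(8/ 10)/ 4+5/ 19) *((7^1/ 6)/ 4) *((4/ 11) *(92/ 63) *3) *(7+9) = -1257088/ 3135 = -400.99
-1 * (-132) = 132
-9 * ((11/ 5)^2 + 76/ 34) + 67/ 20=-102557/ 1700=-60.33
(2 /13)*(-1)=-2 /13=-0.15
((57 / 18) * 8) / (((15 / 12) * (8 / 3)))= 38 / 5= 7.60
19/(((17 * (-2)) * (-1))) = 19/34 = 0.56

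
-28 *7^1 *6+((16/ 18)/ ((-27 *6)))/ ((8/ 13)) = -1714621/ 1458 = -1176.01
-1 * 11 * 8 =-88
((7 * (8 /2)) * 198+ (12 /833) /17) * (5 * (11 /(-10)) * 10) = -4317972780 /14161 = -304920.05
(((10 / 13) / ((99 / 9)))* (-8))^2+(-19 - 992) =-20667539 / 20449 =-1010.69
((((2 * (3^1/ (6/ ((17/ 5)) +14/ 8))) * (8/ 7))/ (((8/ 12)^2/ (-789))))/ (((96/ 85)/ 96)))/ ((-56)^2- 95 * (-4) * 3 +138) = -246262680/ 3692311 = -66.70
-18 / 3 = -6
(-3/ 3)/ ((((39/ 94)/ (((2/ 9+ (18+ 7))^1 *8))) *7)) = -170704/ 2457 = -69.48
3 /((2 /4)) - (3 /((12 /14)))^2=-6.25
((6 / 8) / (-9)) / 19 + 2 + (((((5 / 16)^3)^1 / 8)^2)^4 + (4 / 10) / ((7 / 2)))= 5595052941257657138139261134811944703403 / 2651809851590907166443095085259287429120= 2.11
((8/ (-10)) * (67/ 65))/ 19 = -268/ 6175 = -0.04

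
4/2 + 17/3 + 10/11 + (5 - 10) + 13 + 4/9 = 1685/99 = 17.02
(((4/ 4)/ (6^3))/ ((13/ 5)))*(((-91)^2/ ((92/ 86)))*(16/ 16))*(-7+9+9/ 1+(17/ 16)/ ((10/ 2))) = 356083/ 2304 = 154.55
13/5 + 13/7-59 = -1909/35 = -54.54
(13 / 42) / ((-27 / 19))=-247 / 1134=-0.22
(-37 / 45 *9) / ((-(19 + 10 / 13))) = 481 / 1285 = 0.37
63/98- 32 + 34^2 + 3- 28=15395/14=1099.64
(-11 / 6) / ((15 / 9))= -1.10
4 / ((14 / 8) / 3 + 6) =48 / 79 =0.61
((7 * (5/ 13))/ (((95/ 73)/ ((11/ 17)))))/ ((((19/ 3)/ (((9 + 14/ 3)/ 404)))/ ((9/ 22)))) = 188559/ 64463048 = 0.00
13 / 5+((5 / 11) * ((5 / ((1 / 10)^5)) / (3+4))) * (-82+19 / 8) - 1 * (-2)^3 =-142186917 / 55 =-2585216.67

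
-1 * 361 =-361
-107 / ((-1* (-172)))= -107 / 172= -0.62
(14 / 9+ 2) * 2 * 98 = 6272 / 9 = 696.89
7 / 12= 0.58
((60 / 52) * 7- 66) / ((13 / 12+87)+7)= -9036 / 14833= -0.61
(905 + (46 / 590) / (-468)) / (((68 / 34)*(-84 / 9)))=-124944277 / 2577120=-48.48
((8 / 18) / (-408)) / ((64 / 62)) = -31 / 29376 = -0.00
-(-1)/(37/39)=39/37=1.05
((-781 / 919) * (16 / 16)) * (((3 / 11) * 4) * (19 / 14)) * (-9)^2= -655614 / 6433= -101.91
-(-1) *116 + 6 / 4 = 235 / 2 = 117.50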